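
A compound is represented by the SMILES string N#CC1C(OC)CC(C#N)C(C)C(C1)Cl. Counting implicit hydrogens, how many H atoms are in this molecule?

15

Walk through each heavy atom and fill implicit hydrogens from standard valence (C 4, N 3, O 2, S 2, halogen 1):
  atom 1: N, bond orders sum to 3 (valence 3) → 0 H
  atom 2: C, bond orders sum to 4 (valence 4) → 0 H
  atom 3: C, bond orders sum to 3 (valence 4) → 1 H
  atom 4: C, bond orders sum to 3 (valence 4) → 1 H
  atom 5: O, bond orders sum to 2 (valence 2) → 0 H
  atom 6: C, bond orders sum to 1 (valence 4) → 3 H
  atom 7: C, bond orders sum to 2 (valence 4) → 2 H
  atom 8: C, bond orders sum to 3 (valence 4) → 1 H
  atom 9: C, bond orders sum to 4 (valence 4) → 0 H
  atom 10: N, bond orders sum to 3 (valence 3) → 0 H
  atom 11: C, bond orders sum to 3 (valence 4) → 1 H
  atom 12: C, bond orders sum to 1 (valence 4) → 3 H
  atom 13: C, bond orders sum to 3 (valence 4) → 1 H
  atom 14: C, bond orders sum to 2 (valence 4) → 2 H
  atom 15: Cl (halogen, monovalent) → 0 H
Total hydrogens: 15.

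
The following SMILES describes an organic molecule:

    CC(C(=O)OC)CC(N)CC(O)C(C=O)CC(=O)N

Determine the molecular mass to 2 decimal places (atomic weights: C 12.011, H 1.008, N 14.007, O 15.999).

First, the molecular formula is C12H22N2O5 (counting implicit H from valence).
  C: 12 × 12.011 = 144.132
  H: 22 × 1.008 = 22.176
  N: 2 × 14.007 = 28.014
  O: 5 × 15.999 = 79.995
Sum: 12×12.011 + 22×1.008 + 2×14.007 + 5×15.999 = 274.317 → 274.32 g/mol.

274.32 g/mol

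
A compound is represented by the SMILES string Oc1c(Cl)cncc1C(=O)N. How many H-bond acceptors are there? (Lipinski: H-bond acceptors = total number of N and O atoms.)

4

N atoms: 2; O atoms: 2.
Lipinski HBA = 2 + 2 = 4.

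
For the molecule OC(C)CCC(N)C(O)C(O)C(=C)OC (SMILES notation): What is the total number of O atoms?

Scan the SMILES for O atoms (remember two-letter symbols like Cl and Br are single atoms).
Oxygen count: 4.

4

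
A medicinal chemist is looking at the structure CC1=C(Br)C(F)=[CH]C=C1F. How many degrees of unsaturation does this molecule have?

4

Degree of unsaturation = (number of rings) + (number of π bonds).
Ring closures in the SMILES: 1.
π bonds: 3 double bonds (each 1 DoU) → 3 DoU from unsaturation.
Total DoU = 1 + 3 = 4.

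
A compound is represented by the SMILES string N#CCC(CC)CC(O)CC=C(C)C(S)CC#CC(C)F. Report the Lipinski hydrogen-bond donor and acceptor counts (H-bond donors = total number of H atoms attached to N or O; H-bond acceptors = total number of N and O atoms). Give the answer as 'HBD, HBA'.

1, 2

Donors: find every N or O and count the H atoms it carries.
  atom 1 (N): bond orders sum to 3 → 0 H
  atom 9 (O): bond orders sum to 1 → 1 H
Lipinski HBD = 1.
Acceptors: N atoms = 1, O atoms = 1 → HBA = 2.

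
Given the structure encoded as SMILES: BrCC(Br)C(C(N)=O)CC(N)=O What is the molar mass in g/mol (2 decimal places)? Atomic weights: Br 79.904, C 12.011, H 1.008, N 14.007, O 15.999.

First, the molecular formula is C6H10Br2N2O2 (counting implicit H from valence).
  Br: 2 × 79.904 = 159.808
  C: 6 × 12.011 = 72.066
  H: 10 × 1.008 = 10.080
  N: 2 × 14.007 = 28.014
  O: 2 × 15.999 = 31.998
Sum: 2×79.904 + 6×12.011 + 10×1.008 + 2×14.007 + 2×15.999 = 301.966 → 301.97 g/mol.

301.97 g/mol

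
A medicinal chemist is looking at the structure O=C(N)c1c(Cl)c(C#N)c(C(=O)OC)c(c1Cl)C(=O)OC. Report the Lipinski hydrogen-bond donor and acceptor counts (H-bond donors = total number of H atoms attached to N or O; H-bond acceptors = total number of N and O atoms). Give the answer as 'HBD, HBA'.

2, 7

Donors: find every N or O and count the H atoms it carries.
  atom 1 (O): bond orders sum to 2 → 0 H
  atom 3 (N): bond orders sum to 1 → 2 H
  atom 9 (N): bond orders sum to 3 → 0 H
  atom 12 (O): bond orders sum to 2 → 0 H
  atom 13 (O): bond orders sum to 2 → 0 H
  atom 19 (O): bond orders sum to 2 → 0 H
  atom 20 (O): bond orders sum to 2 → 0 H
Lipinski HBD = 2.
Acceptors: N atoms = 2, O atoms = 5 → HBA = 7.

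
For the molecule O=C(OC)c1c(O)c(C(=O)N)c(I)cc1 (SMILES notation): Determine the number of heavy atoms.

Every atom symbol written in the SMILES (organic subset) is one heavy atom; implicit H are not written.
Heavy atoms by element → C:9, I:1, N:1, O:4.
Total: 15.

15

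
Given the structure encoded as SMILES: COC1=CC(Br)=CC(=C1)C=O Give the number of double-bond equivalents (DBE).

Molecular formula: C8H7BrO2.
DoU = (2C + 2 + N − H − X) / 2, where X is the halogen count and O/S are ignored.
    = (2·8 + 2 + 0 − 7 − 1) / 2 = 10 / 2 = 5.

5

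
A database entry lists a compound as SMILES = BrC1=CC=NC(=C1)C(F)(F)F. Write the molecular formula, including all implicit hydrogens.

C6H3BrF3N

Walk through each heavy atom and fill implicit hydrogens from standard valence (C 4, N 3, O 2, S 2, halogen 1):
  atom 1: Br (halogen, monovalent) → 0 H
  atom 2: C, bond orders sum to 4 (valence 4) → 0 H
  atom 3: C, bond orders sum to 3 (valence 4) → 1 H
  atom 4: C, bond orders sum to 3 (valence 4) → 1 H
  atom 5: N, bond orders sum to 3 (valence 3) → 0 H
  atom 6: C, bond orders sum to 4 (valence 4) → 0 H
  atom 7: C, bond orders sum to 3 (valence 4) → 1 H
  atom 8: C, bond orders sum to 4 (valence 4) → 0 H
  atom 9: F (halogen, monovalent) → 0 H
  atom 10: F (halogen, monovalent) → 0 H
  atom 11: F (halogen, monovalent) → 0 H
Totals → C:6, H:3, Br:1, F:3, N:1.
In Hill order: C6H3BrF3N.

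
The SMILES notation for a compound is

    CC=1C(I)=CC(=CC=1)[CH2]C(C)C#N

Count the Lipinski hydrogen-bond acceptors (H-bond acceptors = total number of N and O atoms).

N atoms: 1; O atoms: 0.
Lipinski HBA = 1 + 0 = 1.

1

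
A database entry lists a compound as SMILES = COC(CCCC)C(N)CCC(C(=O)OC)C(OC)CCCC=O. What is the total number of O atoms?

5

Scan the SMILES for O atoms (remember two-letter symbols like Cl and Br are single atoms).
Oxygen count: 5.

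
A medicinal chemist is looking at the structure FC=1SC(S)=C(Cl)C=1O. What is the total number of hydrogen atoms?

Walk through each heavy atom and fill implicit hydrogens from standard valence (C 4, N 3, O 2, S 2, halogen 1):
  atom 1: F (halogen, monovalent) → 0 H
  atom 2: C, bond orders sum to 4 (valence 4) → 0 H
  atom 3: S, bond orders sum to 2 (valence 2) → 0 H
  atom 4: C, bond orders sum to 4 (valence 4) → 0 H
  atom 5: S, bond orders sum to 1 (valence 2) → 1 H
  atom 6: C, bond orders sum to 4 (valence 4) → 0 H
  atom 7: Cl (halogen, monovalent) → 0 H
  atom 8: C, bond orders sum to 4 (valence 4) → 0 H
  atom 9: O, bond orders sum to 1 (valence 2) → 1 H
Total hydrogens: 2.

2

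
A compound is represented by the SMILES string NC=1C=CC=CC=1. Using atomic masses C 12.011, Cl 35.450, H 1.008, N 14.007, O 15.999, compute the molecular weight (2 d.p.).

93.13 g/mol

First, the molecular formula is C6H7N (counting implicit H from valence).
  C: 6 × 12.011 = 72.066
  H: 7 × 1.008 = 7.056
  N: 1 × 14.007 = 14.007
Sum: 6×12.011 + 7×1.008 + 1×14.007 = 93.129 → 93.13 g/mol.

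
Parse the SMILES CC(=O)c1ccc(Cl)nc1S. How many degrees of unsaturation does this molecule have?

5

Molecular formula: C7H6ClNOS.
DoU = (2C + 2 + N − H − X) / 2, where X is the halogen count and O/S are ignored.
    = (2·7 + 2 + 1 − 6 − 1) / 2 = 10 / 2 = 5.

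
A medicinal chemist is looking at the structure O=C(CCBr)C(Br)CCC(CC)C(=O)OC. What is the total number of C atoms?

Count every carbon token in the SMILES (each C, including those in ring-closure positions and inside branches).
Carbon count: 11.

11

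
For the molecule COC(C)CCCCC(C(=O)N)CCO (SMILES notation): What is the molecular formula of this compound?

C11H23NO3

Walk through each heavy atom and fill implicit hydrogens from standard valence (C 4, N 3, O 2, S 2, halogen 1):
  atom 1: C, bond orders sum to 1 (valence 4) → 3 H
  atom 2: O, bond orders sum to 2 (valence 2) → 0 H
  atom 3: C, bond orders sum to 3 (valence 4) → 1 H
  atom 4: C, bond orders sum to 1 (valence 4) → 3 H
  atom 5: C, bond orders sum to 2 (valence 4) → 2 H
  atom 6: C, bond orders sum to 2 (valence 4) → 2 H
  atom 7: C, bond orders sum to 2 (valence 4) → 2 H
  atom 8: C, bond orders sum to 2 (valence 4) → 2 H
  atom 9: C, bond orders sum to 3 (valence 4) → 1 H
  atom 10: C, bond orders sum to 4 (valence 4) → 0 H
  atom 11: O, bond orders sum to 2 (valence 2) → 0 H
  atom 12: N, bond orders sum to 1 (valence 3) → 2 H
  atom 13: C, bond orders sum to 2 (valence 4) → 2 H
  atom 14: C, bond orders sum to 2 (valence 4) → 2 H
  atom 15: O, bond orders sum to 1 (valence 2) → 1 H
Totals → C:11, H:23, N:1, O:3.
In Hill order: C11H23NO3.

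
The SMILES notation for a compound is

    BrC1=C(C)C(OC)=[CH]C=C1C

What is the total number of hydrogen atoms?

Walk through each heavy atom and fill implicit hydrogens from standard valence (C 4, N 3, O 2, S 2, halogen 1):
  atom 1: Br (halogen, monovalent) → 0 H
  atom 2: C, bond orders sum to 4 (valence 4) → 0 H
  atom 3: C, bond orders sum to 4 (valence 4) → 0 H
  atom 4: C, bond orders sum to 1 (valence 4) → 3 H
  atom 5: C, bond orders sum to 4 (valence 4) → 0 H
  atom 6: O, bond orders sum to 2 (valence 2) → 0 H
  atom 7: C, bond orders sum to 1 (valence 4) → 3 H
  atom 8: C with explicit H count 1
  atom 9: C, bond orders sum to 3 (valence 4) → 1 H
  atom 10: C, bond orders sum to 4 (valence 4) → 0 H
  atom 11: C, bond orders sum to 1 (valence 4) → 3 H
Total hydrogens: 11.

11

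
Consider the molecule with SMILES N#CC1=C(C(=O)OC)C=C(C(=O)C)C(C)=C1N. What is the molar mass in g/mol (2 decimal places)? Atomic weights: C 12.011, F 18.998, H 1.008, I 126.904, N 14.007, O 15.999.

First, the molecular formula is C12H12N2O3 (counting implicit H from valence).
  C: 12 × 12.011 = 144.132
  H: 12 × 1.008 = 12.096
  N: 2 × 14.007 = 28.014
  O: 3 × 15.999 = 47.997
Sum: 12×12.011 + 12×1.008 + 2×14.007 + 3×15.999 = 232.239 → 232.24 g/mol.

232.24 g/mol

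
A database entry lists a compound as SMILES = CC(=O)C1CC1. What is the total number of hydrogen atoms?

Walk through each heavy atom and fill implicit hydrogens from standard valence (C 4, N 3, O 2, S 2, halogen 1):
  atom 1: C, bond orders sum to 1 (valence 4) → 3 H
  atom 2: C, bond orders sum to 4 (valence 4) → 0 H
  atom 3: O, bond orders sum to 2 (valence 2) → 0 H
  atom 4: C, bond orders sum to 3 (valence 4) → 1 H
  atom 5: C, bond orders sum to 2 (valence 4) → 2 H
  atom 6: C, bond orders sum to 2 (valence 4) → 2 H
Total hydrogens: 8.

8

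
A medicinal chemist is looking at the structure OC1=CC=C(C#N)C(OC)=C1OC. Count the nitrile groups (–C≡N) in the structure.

The nitrile motif appears at heavy-atom position 6 in the SMILES.
Other groups present: 2 ether, 1 hydroxyl.
Nitrile count: 1.

1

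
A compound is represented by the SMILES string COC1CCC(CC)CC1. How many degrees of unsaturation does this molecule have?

Molecular formula: C9H18O.
DoU = (2C + 2 + N − H − X) / 2, where X is the halogen count and O/S are ignored.
    = (2·9 + 2 + 0 − 18 − 0) / 2 = 2 / 2 = 1.

1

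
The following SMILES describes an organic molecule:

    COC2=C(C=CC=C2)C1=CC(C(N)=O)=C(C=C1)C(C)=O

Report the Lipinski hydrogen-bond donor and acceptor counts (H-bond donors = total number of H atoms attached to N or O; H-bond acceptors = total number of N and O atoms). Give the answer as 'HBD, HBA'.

Donors: find every N or O and count the H atoms it carries.
  atom 2 (O): bond orders sum to 2 → 0 H
  atom 13 (N): bond orders sum to 1 → 2 H
  atom 14 (O): bond orders sum to 2 → 0 H
  atom 20 (O): bond orders sum to 2 → 0 H
Lipinski HBD = 2.
Acceptors: N atoms = 1, O atoms = 3 → HBA = 4.

2, 4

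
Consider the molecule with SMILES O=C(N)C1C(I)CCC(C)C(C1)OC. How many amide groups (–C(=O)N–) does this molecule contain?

1

The amide motif appears at heavy-atom position 2 in the SMILES.
Other groups present: 1 ether.
Amide count: 1.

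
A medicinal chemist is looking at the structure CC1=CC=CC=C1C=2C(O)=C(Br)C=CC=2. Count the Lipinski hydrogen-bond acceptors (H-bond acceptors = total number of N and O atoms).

1

N atoms: 0; O atoms: 1.
Lipinski HBA = 0 + 1 = 1.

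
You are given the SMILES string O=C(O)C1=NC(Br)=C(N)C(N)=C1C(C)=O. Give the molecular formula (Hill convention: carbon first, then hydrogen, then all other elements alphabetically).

Walk through each heavy atom and fill implicit hydrogens from standard valence (C 4, N 3, O 2, S 2, halogen 1):
  atom 1: O, bond orders sum to 2 (valence 2) → 0 H
  atom 2: C, bond orders sum to 4 (valence 4) → 0 H
  atom 3: O, bond orders sum to 1 (valence 2) → 1 H
  atom 4: C, bond orders sum to 4 (valence 4) → 0 H
  atom 5: N, bond orders sum to 3 (valence 3) → 0 H
  atom 6: C, bond orders sum to 4 (valence 4) → 0 H
  atom 7: Br (halogen, monovalent) → 0 H
  atom 8: C, bond orders sum to 4 (valence 4) → 0 H
  atom 9: N, bond orders sum to 1 (valence 3) → 2 H
  atom 10: C, bond orders sum to 4 (valence 4) → 0 H
  atom 11: N, bond orders sum to 1 (valence 3) → 2 H
  atom 12: C, bond orders sum to 4 (valence 4) → 0 H
  atom 13: C, bond orders sum to 4 (valence 4) → 0 H
  atom 14: C, bond orders sum to 1 (valence 4) → 3 H
  atom 15: O, bond orders sum to 2 (valence 2) → 0 H
Totals → C:8, H:8, Br:1, N:3, O:3.

C8H8BrN3O3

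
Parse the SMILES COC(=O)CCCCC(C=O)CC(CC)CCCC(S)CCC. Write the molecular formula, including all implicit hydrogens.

Walk through each heavy atom and fill implicit hydrogens from standard valence (C 4, N 3, O 2, S 2, halogen 1):
  atom 1: C, bond orders sum to 1 (valence 4) → 3 H
  atom 2: O, bond orders sum to 2 (valence 2) → 0 H
  atom 3: C, bond orders sum to 4 (valence 4) → 0 H
  atom 4: O, bond orders sum to 2 (valence 2) → 0 H
  atom 5: C, bond orders sum to 2 (valence 4) → 2 H
  atom 6: C, bond orders sum to 2 (valence 4) → 2 H
  atom 7: C, bond orders sum to 2 (valence 4) → 2 H
  atom 8: C, bond orders sum to 2 (valence 4) → 2 H
  atom 9: C, bond orders sum to 3 (valence 4) → 1 H
  atom 10: C, bond orders sum to 3 (valence 4) → 1 H
  atom 11: O, bond orders sum to 2 (valence 2) → 0 H
  atom 12: C, bond orders sum to 2 (valence 4) → 2 H
  atom 13: C, bond orders sum to 3 (valence 4) → 1 H
  atom 14: C, bond orders sum to 2 (valence 4) → 2 H
  atom 15: C, bond orders sum to 1 (valence 4) → 3 H
  atom 16: C, bond orders sum to 2 (valence 4) → 2 H
  atom 17: C, bond orders sum to 2 (valence 4) → 2 H
  atom 18: C, bond orders sum to 2 (valence 4) → 2 H
  atom 19: C, bond orders sum to 3 (valence 4) → 1 H
  atom 20: S, bond orders sum to 1 (valence 2) → 1 H
  atom 21: C, bond orders sum to 2 (valence 4) → 2 H
  atom 22: C, bond orders sum to 2 (valence 4) → 2 H
  atom 23: C, bond orders sum to 1 (valence 4) → 3 H
Totals → C:19, H:36, O:3, S:1.

C19H36O3S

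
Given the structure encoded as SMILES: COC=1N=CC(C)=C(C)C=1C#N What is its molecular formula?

Walk through each heavy atom and fill implicit hydrogens from standard valence (C 4, N 3, O 2, S 2, halogen 1):
  atom 1: C, bond orders sum to 1 (valence 4) → 3 H
  atom 2: O, bond orders sum to 2 (valence 2) → 0 H
  atom 3: C, bond orders sum to 4 (valence 4) → 0 H
  atom 4: N, bond orders sum to 3 (valence 3) → 0 H
  atom 5: C, bond orders sum to 3 (valence 4) → 1 H
  atom 6: C, bond orders sum to 4 (valence 4) → 0 H
  atom 7: C, bond orders sum to 1 (valence 4) → 3 H
  atom 8: C, bond orders sum to 4 (valence 4) → 0 H
  atom 9: C, bond orders sum to 1 (valence 4) → 3 H
  atom 10: C, bond orders sum to 4 (valence 4) → 0 H
  atom 11: C, bond orders sum to 4 (valence 4) → 0 H
  atom 12: N, bond orders sum to 3 (valence 3) → 0 H
Totals → C:9, H:10, N:2, O:1.
In Hill order: C9H10N2O.

C9H10N2O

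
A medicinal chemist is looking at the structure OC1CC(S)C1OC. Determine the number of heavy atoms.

Every atom symbol written in the SMILES (organic subset) is one heavy atom; implicit H are not written.
Heavy atoms by element → C:5, O:2, S:1.
Total: 8.

8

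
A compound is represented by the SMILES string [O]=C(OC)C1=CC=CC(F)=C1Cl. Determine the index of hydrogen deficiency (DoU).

5

Molecular formula: C8H6ClFO2.
DoU = (2C + 2 + N − H − X) / 2, where X is the halogen count and O/S are ignored.
    = (2·8 + 2 + 0 − 6 − 2) / 2 = 10 / 2 = 5.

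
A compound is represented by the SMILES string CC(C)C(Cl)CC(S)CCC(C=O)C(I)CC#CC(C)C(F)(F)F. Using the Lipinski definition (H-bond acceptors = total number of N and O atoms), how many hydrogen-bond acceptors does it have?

N atoms: 0; O atoms: 1.
Lipinski HBA = 0 + 1 = 1.

1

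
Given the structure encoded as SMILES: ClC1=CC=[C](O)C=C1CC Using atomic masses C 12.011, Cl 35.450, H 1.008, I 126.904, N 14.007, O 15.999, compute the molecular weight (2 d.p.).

156.61 g/mol

First, the molecular formula is C8H9ClO (counting implicit H from valence).
  C: 8 × 12.011 = 96.088
  Cl: 1 × 35.450 = 35.450
  H: 9 × 1.008 = 9.072
  O: 1 × 15.999 = 15.999
Sum: 8×12.011 + 1×35.450 + 9×1.008 + 1×15.999 = 156.609 → 156.61 g/mol.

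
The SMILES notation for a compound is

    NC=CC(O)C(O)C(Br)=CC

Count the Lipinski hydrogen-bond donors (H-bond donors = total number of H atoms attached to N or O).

Donors: find every N or O and count the H atoms it carries.
  atom 1 (N): bond orders sum to 1 → 2 H
  atom 5 (O): bond orders sum to 1 → 1 H
  atom 7 (O): bond orders sum to 1 → 1 H
Lipinski HBD = 4.

4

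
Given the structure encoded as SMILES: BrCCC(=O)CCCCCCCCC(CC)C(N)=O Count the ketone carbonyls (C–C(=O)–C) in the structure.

1

The ketone motif appears at heavy-atom position 4 in the SMILES.
Other groups present: 1 amide.
Ketone count: 1.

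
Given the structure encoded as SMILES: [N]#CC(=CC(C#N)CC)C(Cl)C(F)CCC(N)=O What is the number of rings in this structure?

In SMILES, each pair of matching ring-closure digits denotes one ring-closing bond; the number of such bonds equals the number of independent rings.
Ring-closure bonds here: 0.

0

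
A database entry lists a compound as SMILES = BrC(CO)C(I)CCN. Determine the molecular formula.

Walk through each heavy atom and fill implicit hydrogens from standard valence (C 4, N 3, O 2, S 2, halogen 1):
  atom 1: Br (halogen, monovalent) → 0 H
  atom 2: C, bond orders sum to 3 (valence 4) → 1 H
  atom 3: C, bond orders sum to 2 (valence 4) → 2 H
  atom 4: O, bond orders sum to 1 (valence 2) → 1 H
  atom 5: C, bond orders sum to 3 (valence 4) → 1 H
  atom 6: I (halogen, monovalent) → 0 H
  atom 7: C, bond orders sum to 2 (valence 4) → 2 H
  atom 8: C, bond orders sum to 2 (valence 4) → 2 H
  atom 9: N, bond orders sum to 1 (valence 3) → 2 H
Totals → C:5, H:11, Br:1, I:1, N:1, O:1.

C5H11BrINO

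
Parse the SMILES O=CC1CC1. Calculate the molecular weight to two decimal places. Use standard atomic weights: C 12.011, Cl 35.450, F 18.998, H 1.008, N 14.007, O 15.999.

First, the molecular formula is C4H6O (counting implicit H from valence).
  C: 4 × 12.011 = 48.044
  H: 6 × 1.008 = 6.048
  O: 1 × 15.999 = 15.999
Sum: 4×12.011 + 6×1.008 + 1×15.999 = 70.091 → 70.09 g/mol.

70.09 g/mol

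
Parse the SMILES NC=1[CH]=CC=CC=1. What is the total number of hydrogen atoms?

Walk through each heavy atom and fill implicit hydrogens from standard valence (C 4, N 3, O 2, S 2, halogen 1):
  atom 1: N, bond orders sum to 1 (valence 3) → 2 H
  atom 2: C, bond orders sum to 4 (valence 4) → 0 H
  atom 3: C with explicit H count 1
  atom 4: C, bond orders sum to 3 (valence 4) → 1 H
  atom 5: C, bond orders sum to 3 (valence 4) → 1 H
  atom 6: C, bond orders sum to 3 (valence 4) → 1 H
  atom 7: C, bond orders sum to 3 (valence 4) → 1 H
Total hydrogens: 7.

7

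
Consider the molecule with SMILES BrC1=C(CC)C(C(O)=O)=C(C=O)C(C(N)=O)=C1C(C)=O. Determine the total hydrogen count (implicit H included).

12

Walk through each heavy atom and fill implicit hydrogens from standard valence (C 4, N 3, O 2, S 2, halogen 1):
  atom 1: Br (halogen, monovalent) → 0 H
  atom 2: C, bond orders sum to 4 (valence 4) → 0 H
  atom 3: C, bond orders sum to 4 (valence 4) → 0 H
  atom 4: C, bond orders sum to 2 (valence 4) → 2 H
  atom 5: C, bond orders sum to 1 (valence 4) → 3 H
  atom 6: C, bond orders sum to 4 (valence 4) → 0 H
  atom 7: C, bond orders sum to 4 (valence 4) → 0 H
  atom 8: O, bond orders sum to 1 (valence 2) → 1 H
  atom 9: O, bond orders sum to 2 (valence 2) → 0 H
  atom 10: C, bond orders sum to 4 (valence 4) → 0 H
  atom 11: C, bond orders sum to 3 (valence 4) → 1 H
  atom 12: O, bond orders sum to 2 (valence 2) → 0 H
  atom 13: C, bond orders sum to 4 (valence 4) → 0 H
  atom 14: C, bond orders sum to 4 (valence 4) → 0 H
  atom 15: N, bond orders sum to 1 (valence 3) → 2 H
  atom 16: O, bond orders sum to 2 (valence 2) → 0 H
  atom 17: C, bond orders sum to 4 (valence 4) → 0 H
  atom 18: C, bond orders sum to 4 (valence 4) → 0 H
  atom 19: C, bond orders sum to 1 (valence 4) → 3 H
  atom 20: O, bond orders sum to 2 (valence 2) → 0 H
Total hydrogens: 12.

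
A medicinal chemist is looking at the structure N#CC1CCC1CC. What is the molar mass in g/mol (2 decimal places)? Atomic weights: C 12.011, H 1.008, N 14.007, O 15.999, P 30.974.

First, the molecular formula is C7H11N (counting implicit H from valence).
  C: 7 × 12.011 = 84.077
  H: 11 × 1.008 = 11.088
  N: 1 × 14.007 = 14.007
Sum: 7×12.011 + 11×1.008 + 1×14.007 = 109.172 → 109.17 g/mol.

109.17 g/mol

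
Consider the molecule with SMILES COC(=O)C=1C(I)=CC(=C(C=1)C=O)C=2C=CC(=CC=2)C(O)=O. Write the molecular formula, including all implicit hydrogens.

C16H11IO5

Walk through each heavy atom and fill implicit hydrogens from standard valence (C 4, N 3, O 2, S 2, halogen 1):
  atom 1: C, bond orders sum to 1 (valence 4) → 3 H
  atom 2: O, bond orders sum to 2 (valence 2) → 0 H
  atom 3: C, bond orders sum to 4 (valence 4) → 0 H
  atom 4: O, bond orders sum to 2 (valence 2) → 0 H
  atom 5: C, bond orders sum to 4 (valence 4) → 0 H
  atom 6: C, bond orders sum to 4 (valence 4) → 0 H
  atom 7: I (halogen, monovalent) → 0 H
  atom 8: C, bond orders sum to 3 (valence 4) → 1 H
  atom 9: C, bond orders sum to 4 (valence 4) → 0 H
  atom 10: C, bond orders sum to 4 (valence 4) → 0 H
  atom 11: C, bond orders sum to 3 (valence 4) → 1 H
  atom 12: C, bond orders sum to 3 (valence 4) → 1 H
  atom 13: O, bond orders sum to 2 (valence 2) → 0 H
  atom 14: C, bond orders sum to 4 (valence 4) → 0 H
  atom 15: C, bond orders sum to 3 (valence 4) → 1 H
  atom 16: C, bond orders sum to 3 (valence 4) → 1 H
  atom 17: C, bond orders sum to 4 (valence 4) → 0 H
  atom 18: C, bond orders sum to 3 (valence 4) → 1 H
  atom 19: C, bond orders sum to 3 (valence 4) → 1 H
  atom 20: C, bond orders sum to 4 (valence 4) → 0 H
  atom 21: O, bond orders sum to 1 (valence 2) → 1 H
  atom 22: O, bond orders sum to 2 (valence 2) → 0 H
Totals → C:16, H:11, I:1, O:5.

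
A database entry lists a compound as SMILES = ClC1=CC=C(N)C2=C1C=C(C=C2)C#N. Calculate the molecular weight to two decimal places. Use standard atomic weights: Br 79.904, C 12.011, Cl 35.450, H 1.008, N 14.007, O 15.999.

First, the molecular formula is C11H7ClN2 (counting implicit H from valence).
  C: 11 × 12.011 = 132.121
  Cl: 1 × 35.450 = 35.450
  H: 7 × 1.008 = 7.056
  N: 2 × 14.007 = 28.014
Sum: 11×12.011 + 1×35.450 + 7×1.008 + 2×14.007 = 202.641 → 202.64 g/mol.

202.64 g/mol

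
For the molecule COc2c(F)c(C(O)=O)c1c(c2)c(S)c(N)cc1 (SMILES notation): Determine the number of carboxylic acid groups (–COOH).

1

The carboxylic acid motif appears at heavy-atom position 7 in the SMILES.
Other groups present: 1 ether, 1 primary amine, 1 thiol.
Carboxylic acid count: 1.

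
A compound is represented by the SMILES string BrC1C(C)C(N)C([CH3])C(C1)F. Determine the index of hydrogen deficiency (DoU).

1

Molecular formula: C8H15BrFN.
DoU = (2C + 2 + N − H − X) / 2, where X is the halogen count and O/S are ignored.
    = (2·8 + 2 + 1 − 15 − 2) / 2 = 2 / 2 = 1.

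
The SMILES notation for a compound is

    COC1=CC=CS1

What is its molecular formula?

Walk through each heavy atom and fill implicit hydrogens from standard valence (C 4, N 3, O 2, S 2, halogen 1):
  atom 1: C, bond orders sum to 1 (valence 4) → 3 H
  atom 2: O, bond orders sum to 2 (valence 2) → 0 H
  atom 3: C, bond orders sum to 4 (valence 4) → 0 H
  atom 4: C, bond orders sum to 3 (valence 4) → 1 H
  atom 5: C, bond orders sum to 3 (valence 4) → 1 H
  atom 6: C, bond orders sum to 3 (valence 4) → 1 H
  atom 7: S, bond orders sum to 2 (valence 2) → 0 H
Totals → C:5, H:6, O:1, S:1.

C5H6OS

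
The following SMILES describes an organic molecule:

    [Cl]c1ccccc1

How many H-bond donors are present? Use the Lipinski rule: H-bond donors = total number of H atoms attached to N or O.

0

Donors: find every N or O and count the H atoms it carries.
  (no N or O atoms present)
Lipinski HBD = 0.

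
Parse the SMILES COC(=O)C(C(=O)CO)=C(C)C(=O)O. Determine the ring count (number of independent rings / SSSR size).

0

In SMILES, each pair of matching ring-closure digits denotes one ring-closing bond; the number of such bonds equals the number of independent rings.
Ring-closure bonds here: 0.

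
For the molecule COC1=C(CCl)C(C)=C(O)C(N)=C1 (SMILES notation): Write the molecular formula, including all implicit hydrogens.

Walk through each heavy atom and fill implicit hydrogens from standard valence (C 4, N 3, O 2, S 2, halogen 1):
  atom 1: C, bond orders sum to 1 (valence 4) → 3 H
  atom 2: O, bond orders sum to 2 (valence 2) → 0 H
  atom 3: C, bond orders sum to 4 (valence 4) → 0 H
  atom 4: C, bond orders sum to 4 (valence 4) → 0 H
  atom 5: C, bond orders sum to 2 (valence 4) → 2 H
  atom 6: Cl (halogen, monovalent) → 0 H
  atom 7: C, bond orders sum to 4 (valence 4) → 0 H
  atom 8: C, bond orders sum to 1 (valence 4) → 3 H
  atom 9: C, bond orders sum to 4 (valence 4) → 0 H
  atom 10: O, bond orders sum to 1 (valence 2) → 1 H
  atom 11: C, bond orders sum to 4 (valence 4) → 0 H
  atom 12: N, bond orders sum to 1 (valence 3) → 2 H
  atom 13: C, bond orders sum to 3 (valence 4) → 1 H
Totals → C:9, H:12, Cl:1, N:1, O:2.

C9H12ClNO2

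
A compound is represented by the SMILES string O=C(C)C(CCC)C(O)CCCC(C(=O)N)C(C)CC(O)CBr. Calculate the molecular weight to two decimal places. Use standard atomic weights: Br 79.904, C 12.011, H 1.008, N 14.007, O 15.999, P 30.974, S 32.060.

First, the molecular formula is C17H32BrNO4 (counting implicit H from valence).
  Br: 1 × 79.904 = 79.904
  C: 17 × 12.011 = 204.187
  H: 32 × 1.008 = 32.256
  N: 1 × 14.007 = 14.007
  O: 4 × 15.999 = 63.996
Sum: 1×79.904 + 17×12.011 + 32×1.008 + 1×14.007 + 4×15.999 = 394.350 → 394.35 g/mol.

394.35 g/mol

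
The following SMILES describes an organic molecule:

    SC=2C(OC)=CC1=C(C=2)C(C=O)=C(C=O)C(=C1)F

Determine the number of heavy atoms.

18

Every atom symbol written in the SMILES (organic subset) is one heavy atom; implicit H are not written.
Heavy atoms by element → C:13, F:1, O:3, S:1.
Total: 18.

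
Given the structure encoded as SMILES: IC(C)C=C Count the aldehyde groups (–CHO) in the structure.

0

Scan the SMILES for the aldehyde motif — none present.
Groups that are present: 1 alkene.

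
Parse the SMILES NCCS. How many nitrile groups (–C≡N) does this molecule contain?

0

Scan the SMILES for the nitrile motif — none present.
Groups that are present: 1 primary amine, 1 thiol.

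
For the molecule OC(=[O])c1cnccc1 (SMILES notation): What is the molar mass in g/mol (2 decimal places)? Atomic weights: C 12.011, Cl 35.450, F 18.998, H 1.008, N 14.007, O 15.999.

First, the molecular formula is C6H5NO2 (counting implicit H from valence).
  C: 6 × 12.011 = 72.066
  H: 5 × 1.008 = 5.040
  N: 1 × 14.007 = 14.007
  O: 2 × 15.999 = 31.998
Sum: 6×12.011 + 5×1.008 + 1×14.007 + 2×15.999 = 123.111 → 123.11 g/mol.

123.11 g/mol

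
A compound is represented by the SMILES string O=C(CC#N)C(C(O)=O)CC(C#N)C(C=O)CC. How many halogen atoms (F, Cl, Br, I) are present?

0

Scan the SMILES for the halogen motif — none present.
Groups that are present: 1 aldehyde, 1 carboxylic acid, 1 ketone, 2 nitrile.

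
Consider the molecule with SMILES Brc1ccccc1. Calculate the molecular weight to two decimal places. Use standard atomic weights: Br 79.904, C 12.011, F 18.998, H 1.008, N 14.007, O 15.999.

157.01 g/mol

First, the molecular formula is C6H5Br (counting implicit H from valence).
  Br: 1 × 79.904 = 79.904
  C: 6 × 12.011 = 72.066
  H: 5 × 1.008 = 5.040
Sum: 1×79.904 + 6×12.011 + 5×1.008 = 157.010 → 157.01 g/mol.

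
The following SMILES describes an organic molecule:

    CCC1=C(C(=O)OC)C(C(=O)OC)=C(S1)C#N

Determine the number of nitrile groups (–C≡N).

The nitrile motif appears at heavy-atom position 16 in the SMILES.
Other groups present: 2 ester.
Nitrile count: 1.

1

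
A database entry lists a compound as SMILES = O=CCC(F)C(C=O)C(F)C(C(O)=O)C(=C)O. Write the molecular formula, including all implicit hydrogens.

C10H12F2O5

Walk through each heavy atom and fill implicit hydrogens from standard valence (C 4, N 3, O 2, S 2, halogen 1):
  atom 1: O, bond orders sum to 2 (valence 2) → 0 H
  atom 2: C, bond orders sum to 3 (valence 4) → 1 H
  atom 3: C, bond orders sum to 2 (valence 4) → 2 H
  atom 4: C, bond orders sum to 3 (valence 4) → 1 H
  atom 5: F (halogen, monovalent) → 0 H
  atom 6: C, bond orders sum to 3 (valence 4) → 1 H
  atom 7: C, bond orders sum to 3 (valence 4) → 1 H
  atom 8: O, bond orders sum to 2 (valence 2) → 0 H
  atom 9: C, bond orders sum to 3 (valence 4) → 1 H
  atom 10: F (halogen, monovalent) → 0 H
  atom 11: C, bond orders sum to 3 (valence 4) → 1 H
  atom 12: C, bond orders sum to 4 (valence 4) → 0 H
  atom 13: O, bond orders sum to 1 (valence 2) → 1 H
  atom 14: O, bond orders sum to 2 (valence 2) → 0 H
  atom 15: C, bond orders sum to 4 (valence 4) → 0 H
  atom 16: C, bond orders sum to 2 (valence 4) → 2 H
  atom 17: O, bond orders sum to 1 (valence 2) → 1 H
Totals → C:10, H:12, F:2, O:5.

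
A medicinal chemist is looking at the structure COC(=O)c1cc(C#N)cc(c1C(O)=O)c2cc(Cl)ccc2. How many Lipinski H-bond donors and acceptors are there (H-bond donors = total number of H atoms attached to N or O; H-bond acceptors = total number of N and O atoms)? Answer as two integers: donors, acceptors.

Donors: find every N or O and count the H atoms it carries.
  atom 2 (O): bond orders sum to 2 → 0 H
  atom 4 (O): bond orders sum to 2 → 0 H
  atom 9 (N): bond orders sum to 3 → 0 H
  atom 14 (O): bond orders sum to 1 → 1 H
  atom 15 (O): bond orders sum to 2 → 0 H
Lipinski HBD = 1.
Acceptors: N atoms = 1, O atoms = 4 → HBA = 5.

1, 5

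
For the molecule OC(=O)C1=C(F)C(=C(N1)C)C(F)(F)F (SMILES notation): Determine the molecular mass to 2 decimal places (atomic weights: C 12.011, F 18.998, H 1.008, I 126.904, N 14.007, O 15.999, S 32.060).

211.11 g/mol

First, the molecular formula is C7H5F4NO2 (counting implicit H from valence).
  C: 7 × 12.011 = 84.077
  F: 4 × 18.998 = 75.992
  H: 5 × 1.008 = 5.040
  N: 1 × 14.007 = 14.007
  O: 2 × 15.999 = 31.998
Sum: 7×12.011 + 4×18.998 + 5×1.008 + 1×14.007 + 2×15.999 = 211.114 → 211.11 g/mol.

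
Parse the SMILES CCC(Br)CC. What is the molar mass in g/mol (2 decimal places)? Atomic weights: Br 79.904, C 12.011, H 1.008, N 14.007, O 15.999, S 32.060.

151.05 g/mol

First, the molecular formula is C5H11Br (counting implicit H from valence).
  Br: 1 × 79.904 = 79.904
  C: 5 × 12.011 = 60.055
  H: 11 × 1.008 = 11.088
Sum: 1×79.904 + 5×12.011 + 11×1.008 = 151.047 → 151.05 g/mol.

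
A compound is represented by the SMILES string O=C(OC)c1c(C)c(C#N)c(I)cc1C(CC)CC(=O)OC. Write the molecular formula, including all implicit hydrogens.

C16H18INO4

Walk through each heavy atom and fill implicit hydrogens from standard valence (C 4, N 3, O 2, S 2, halogen 1); for lowercase aromatic atoms, an aromatic c carries 1 H when it has two neighbours and 0 H with three, and aromatic n carries 0 H:
  atom 1: O, bond orders sum to 2 (valence 2) → 0 H
  atom 2: C, bond orders sum to 4 (valence 4) → 0 H
  atom 3: O, bond orders sum to 2 (valence 2) → 0 H
  atom 4: C, bond orders sum to 1 (valence 4) → 3 H
  atom 5: aromatic c, 3 neighbours → 0 H
  atom 6: aromatic c, 3 neighbours → 0 H
  atom 7: C, bond orders sum to 1 (valence 4) → 3 H
  atom 8: aromatic c, 3 neighbours → 0 H
  atom 9: C, bond orders sum to 4 (valence 4) → 0 H
  atom 10: N, bond orders sum to 3 (valence 3) → 0 H
  atom 11: aromatic c, 3 neighbours → 0 H
  atom 12: I (halogen, monovalent) → 0 H
  atom 13: aromatic c, 2 neighbours → 1 H
  atom 14: aromatic c, 3 neighbours → 0 H
  atom 15: C, bond orders sum to 3 (valence 4) → 1 H
  atom 16: C, bond orders sum to 2 (valence 4) → 2 H
  atom 17: C, bond orders sum to 1 (valence 4) → 3 H
  atom 18: C, bond orders sum to 2 (valence 4) → 2 H
  atom 19: C, bond orders sum to 4 (valence 4) → 0 H
  atom 20: O, bond orders sum to 2 (valence 2) → 0 H
  atom 21: O, bond orders sum to 2 (valence 2) → 0 H
  atom 22: C, bond orders sum to 1 (valence 4) → 3 H
Totals → C:16, H:18, I:1, N:1, O:4.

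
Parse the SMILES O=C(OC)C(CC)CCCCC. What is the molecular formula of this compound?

Walk through each heavy atom and fill implicit hydrogens from standard valence (C 4, N 3, O 2, S 2, halogen 1):
  atom 1: O, bond orders sum to 2 (valence 2) → 0 H
  atom 2: C, bond orders sum to 4 (valence 4) → 0 H
  atom 3: O, bond orders sum to 2 (valence 2) → 0 H
  atom 4: C, bond orders sum to 1 (valence 4) → 3 H
  atom 5: C, bond orders sum to 3 (valence 4) → 1 H
  atom 6: C, bond orders sum to 2 (valence 4) → 2 H
  atom 7: C, bond orders sum to 1 (valence 4) → 3 H
  atom 8: C, bond orders sum to 2 (valence 4) → 2 H
  atom 9: C, bond orders sum to 2 (valence 4) → 2 H
  atom 10: C, bond orders sum to 2 (valence 4) → 2 H
  atom 11: C, bond orders sum to 2 (valence 4) → 2 H
  atom 12: C, bond orders sum to 1 (valence 4) → 3 H
Totals → C:10, H:20, O:2.

C10H20O2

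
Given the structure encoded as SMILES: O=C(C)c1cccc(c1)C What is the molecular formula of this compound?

Walk through each heavy atom and fill implicit hydrogens from standard valence (C 4, N 3, O 2, S 2, halogen 1); for lowercase aromatic atoms, an aromatic c carries 1 H when it has two neighbours and 0 H with three, and aromatic n carries 0 H:
  atom 1: O, bond orders sum to 2 (valence 2) → 0 H
  atom 2: C, bond orders sum to 4 (valence 4) → 0 H
  atom 3: C, bond orders sum to 1 (valence 4) → 3 H
  atom 4: aromatic c, 3 neighbours → 0 H
  atom 5: aromatic c, 2 neighbours → 1 H
  atom 6: aromatic c, 2 neighbours → 1 H
  atom 7: aromatic c, 2 neighbours → 1 H
  atom 8: aromatic c, 3 neighbours → 0 H
  atom 9: aromatic c, 2 neighbours → 1 H
  atom 10: C, bond orders sum to 1 (valence 4) → 3 H
Totals → C:9, H:10, O:1.
In Hill order: C9H10O.

C9H10O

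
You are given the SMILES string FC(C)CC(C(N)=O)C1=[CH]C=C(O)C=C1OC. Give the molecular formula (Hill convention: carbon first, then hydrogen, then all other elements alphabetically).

Walk through each heavy atom and fill implicit hydrogens from standard valence (C 4, N 3, O 2, S 2, halogen 1):
  atom 1: F (halogen, monovalent) → 0 H
  atom 2: C, bond orders sum to 3 (valence 4) → 1 H
  atom 3: C, bond orders sum to 1 (valence 4) → 3 H
  atom 4: C, bond orders sum to 2 (valence 4) → 2 H
  atom 5: C, bond orders sum to 3 (valence 4) → 1 H
  atom 6: C, bond orders sum to 4 (valence 4) → 0 H
  atom 7: N, bond orders sum to 1 (valence 3) → 2 H
  atom 8: O, bond orders sum to 2 (valence 2) → 0 H
  atom 9: C, bond orders sum to 4 (valence 4) → 0 H
  atom 10: C with explicit H count 1
  atom 11: C, bond orders sum to 3 (valence 4) → 1 H
  atom 12: C, bond orders sum to 4 (valence 4) → 0 H
  atom 13: O, bond orders sum to 1 (valence 2) → 1 H
  atom 14: C, bond orders sum to 3 (valence 4) → 1 H
  atom 15: C, bond orders sum to 4 (valence 4) → 0 H
  atom 16: O, bond orders sum to 2 (valence 2) → 0 H
  atom 17: C, bond orders sum to 1 (valence 4) → 3 H
Totals → C:12, H:16, F:1, N:1, O:3.
In Hill order: C12H16FNO3.

C12H16FNO3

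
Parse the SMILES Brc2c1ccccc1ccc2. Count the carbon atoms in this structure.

Count every carbon token in the SMILES (each C, including those in ring-closure positions and inside branches).
Carbon count: 10.

10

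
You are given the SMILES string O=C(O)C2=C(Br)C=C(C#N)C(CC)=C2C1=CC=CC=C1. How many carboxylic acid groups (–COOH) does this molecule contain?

1

The carboxylic acid motif appears at heavy-atom position 2 in the SMILES.
Other groups present: 1 nitrile.
Carboxylic acid count: 1.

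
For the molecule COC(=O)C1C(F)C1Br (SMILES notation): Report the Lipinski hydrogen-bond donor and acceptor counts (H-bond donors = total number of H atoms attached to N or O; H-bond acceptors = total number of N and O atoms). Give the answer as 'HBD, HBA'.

0, 2

Donors: find every N or O and count the H atoms it carries.
  atom 2 (O): bond orders sum to 2 → 0 H
  atom 4 (O): bond orders sum to 2 → 0 H
Lipinski HBD = 0.
Acceptors: N atoms = 0, O atoms = 2 → HBA = 2.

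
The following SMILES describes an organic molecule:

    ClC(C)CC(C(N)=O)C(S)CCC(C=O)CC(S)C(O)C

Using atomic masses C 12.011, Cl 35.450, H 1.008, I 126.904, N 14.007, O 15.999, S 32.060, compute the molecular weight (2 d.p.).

First, the molecular formula is C14H26ClNO3S2 (counting implicit H from valence).
  C: 14 × 12.011 = 168.154
  Cl: 1 × 35.450 = 35.450
  H: 26 × 1.008 = 26.208
  N: 1 × 14.007 = 14.007
  O: 3 × 15.999 = 47.997
  S: 2 × 32.060 = 64.120
Sum: 14×12.011 + 1×35.450 + 26×1.008 + 1×14.007 + 3×15.999 + 2×32.060 = 355.936 → 355.94 g/mol.

355.94 g/mol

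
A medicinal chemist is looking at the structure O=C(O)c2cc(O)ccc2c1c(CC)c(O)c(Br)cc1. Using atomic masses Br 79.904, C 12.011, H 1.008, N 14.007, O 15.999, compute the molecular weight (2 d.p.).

337.17 g/mol

First, the molecular formula is C15H13BrO4 (counting implicit H from valence).
  Br: 1 × 79.904 = 79.904
  C: 15 × 12.011 = 180.165
  H: 13 × 1.008 = 13.104
  O: 4 × 15.999 = 63.996
Sum: 1×79.904 + 15×12.011 + 13×1.008 + 4×15.999 = 337.169 → 337.17 g/mol.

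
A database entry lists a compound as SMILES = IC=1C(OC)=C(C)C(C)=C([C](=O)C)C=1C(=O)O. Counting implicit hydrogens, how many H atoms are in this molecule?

Walk through each heavy atom and fill implicit hydrogens from standard valence (C 4, N 3, O 2, S 2, halogen 1):
  atom 1: I (halogen, monovalent) → 0 H
  atom 2: C, bond orders sum to 4 (valence 4) → 0 H
  atom 3: C, bond orders sum to 4 (valence 4) → 0 H
  atom 4: O, bond orders sum to 2 (valence 2) → 0 H
  atom 5: C, bond orders sum to 1 (valence 4) → 3 H
  atom 6: C, bond orders sum to 4 (valence 4) → 0 H
  atom 7: C, bond orders sum to 1 (valence 4) → 3 H
  atom 8: C, bond orders sum to 4 (valence 4) → 0 H
  atom 9: C, bond orders sum to 1 (valence 4) → 3 H
  atom 10: C, bond orders sum to 4 (valence 4) → 0 H
  atom 11: C with explicit H count 0
  atom 12: O, bond orders sum to 2 (valence 2) → 0 H
  atom 13: C, bond orders sum to 1 (valence 4) → 3 H
  atom 14: C, bond orders sum to 4 (valence 4) → 0 H
  atom 15: C, bond orders sum to 4 (valence 4) → 0 H
  atom 16: O, bond orders sum to 2 (valence 2) → 0 H
  atom 17: O, bond orders sum to 1 (valence 2) → 1 H
Total hydrogens: 13.

13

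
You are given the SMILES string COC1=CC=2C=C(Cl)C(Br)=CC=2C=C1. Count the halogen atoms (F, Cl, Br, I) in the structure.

Halogen atoms appear at heavy-atom positions 8, 10 (1×Br, 1×Cl).
Other groups present: 1 ether.
Halogen count: 2.

2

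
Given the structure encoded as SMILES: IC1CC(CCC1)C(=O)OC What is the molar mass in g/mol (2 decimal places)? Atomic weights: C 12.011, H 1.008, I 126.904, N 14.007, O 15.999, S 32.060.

First, the molecular formula is C8H13IO2 (counting implicit H from valence).
  C: 8 × 12.011 = 96.088
  H: 13 × 1.008 = 13.104
  I: 1 × 126.904 = 126.904
  O: 2 × 15.999 = 31.998
Sum: 8×12.011 + 13×1.008 + 1×126.904 + 2×15.999 = 268.094 → 268.09 g/mol.

268.09 g/mol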